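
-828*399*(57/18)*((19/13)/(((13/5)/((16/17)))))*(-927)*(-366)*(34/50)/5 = -107904606715584/4225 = -25539551885.35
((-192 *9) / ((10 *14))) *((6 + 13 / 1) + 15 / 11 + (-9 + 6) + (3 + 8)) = -134784 / 385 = -350.09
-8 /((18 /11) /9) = -44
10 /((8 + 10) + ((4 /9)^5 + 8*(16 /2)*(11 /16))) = 295245 /1831031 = 0.16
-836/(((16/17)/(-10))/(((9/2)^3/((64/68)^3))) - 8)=63626715405/608933626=104.49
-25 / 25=-1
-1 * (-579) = 579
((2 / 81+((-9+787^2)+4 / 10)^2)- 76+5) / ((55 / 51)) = 355708591925.03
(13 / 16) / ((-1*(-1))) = 13 / 16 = 0.81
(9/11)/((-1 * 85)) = -9/935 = -0.01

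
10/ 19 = 0.53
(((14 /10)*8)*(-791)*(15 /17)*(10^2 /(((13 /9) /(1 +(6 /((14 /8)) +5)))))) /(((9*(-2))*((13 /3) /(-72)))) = -13531795200 /2873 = -4709987.89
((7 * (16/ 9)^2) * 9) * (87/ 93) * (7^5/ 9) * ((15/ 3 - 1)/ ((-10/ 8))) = -1113087.92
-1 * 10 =-10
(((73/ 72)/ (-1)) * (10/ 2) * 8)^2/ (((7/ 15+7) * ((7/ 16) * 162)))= 666125/ 214326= 3.11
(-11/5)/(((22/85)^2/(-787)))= 1137215/44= 25845.80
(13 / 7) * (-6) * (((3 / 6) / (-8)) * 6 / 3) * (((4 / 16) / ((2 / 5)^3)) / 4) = 4875 / 3584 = 1.36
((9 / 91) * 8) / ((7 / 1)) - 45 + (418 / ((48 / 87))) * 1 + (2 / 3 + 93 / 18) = 10985519 / 15288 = 718.57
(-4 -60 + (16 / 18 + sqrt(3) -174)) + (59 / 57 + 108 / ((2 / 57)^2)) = 87488.66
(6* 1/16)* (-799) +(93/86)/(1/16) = -97119/344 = -282.32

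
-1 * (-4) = 4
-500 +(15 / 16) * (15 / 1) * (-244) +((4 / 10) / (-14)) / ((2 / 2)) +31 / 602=-23665987 / 6020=-3931.23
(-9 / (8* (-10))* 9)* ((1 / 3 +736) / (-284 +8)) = -19881 / 7360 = -2.70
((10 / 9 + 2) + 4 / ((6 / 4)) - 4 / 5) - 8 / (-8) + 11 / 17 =5068 / 765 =6.62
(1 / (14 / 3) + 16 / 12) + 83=84.55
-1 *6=-6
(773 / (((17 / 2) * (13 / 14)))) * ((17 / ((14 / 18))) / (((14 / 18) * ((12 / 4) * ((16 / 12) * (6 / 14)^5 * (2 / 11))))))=261739.78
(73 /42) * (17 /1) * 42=1241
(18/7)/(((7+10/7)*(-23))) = -18/1357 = -0.01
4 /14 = 2 /7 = 0.29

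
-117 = -117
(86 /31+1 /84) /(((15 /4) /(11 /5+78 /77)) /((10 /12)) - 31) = -0.09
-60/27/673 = -20/6057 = -0.00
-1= -1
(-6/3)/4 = -1/2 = -0.50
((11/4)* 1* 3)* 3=99/4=24.75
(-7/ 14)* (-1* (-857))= -857/ 2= -428.50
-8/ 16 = -1/ 2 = -0.50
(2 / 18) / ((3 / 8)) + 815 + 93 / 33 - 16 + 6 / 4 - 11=470813 / 594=792.61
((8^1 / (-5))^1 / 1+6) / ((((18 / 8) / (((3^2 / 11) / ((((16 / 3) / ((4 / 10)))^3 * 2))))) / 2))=27 / 40000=0.00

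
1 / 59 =0.02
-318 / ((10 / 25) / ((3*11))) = -26235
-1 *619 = -619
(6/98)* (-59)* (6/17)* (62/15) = -21948/4165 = -5.27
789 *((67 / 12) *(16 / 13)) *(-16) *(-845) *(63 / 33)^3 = 678862416960 / 1331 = 510039381.64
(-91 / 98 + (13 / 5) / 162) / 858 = -199 / 187110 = -0.00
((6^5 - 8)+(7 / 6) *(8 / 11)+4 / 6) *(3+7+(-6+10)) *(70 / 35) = 7179032 / 33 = 217546.42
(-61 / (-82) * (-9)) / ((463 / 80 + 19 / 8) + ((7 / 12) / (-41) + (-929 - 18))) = 65880 / 9238301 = 0.01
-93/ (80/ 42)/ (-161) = 279/ 920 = 0.30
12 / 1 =12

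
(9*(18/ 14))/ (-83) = -81/ 581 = -0.14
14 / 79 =0.18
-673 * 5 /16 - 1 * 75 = -285.31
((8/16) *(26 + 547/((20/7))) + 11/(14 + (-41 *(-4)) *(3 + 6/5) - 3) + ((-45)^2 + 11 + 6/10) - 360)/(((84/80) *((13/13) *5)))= 340.06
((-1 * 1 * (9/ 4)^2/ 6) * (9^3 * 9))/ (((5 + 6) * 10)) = -177147/ 3520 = -50.33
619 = 619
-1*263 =-263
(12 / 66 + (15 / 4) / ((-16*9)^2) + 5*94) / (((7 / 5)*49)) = 714977555 / 104315904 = 6.85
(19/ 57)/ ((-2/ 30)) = -5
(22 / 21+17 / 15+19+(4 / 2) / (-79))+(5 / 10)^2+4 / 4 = 743419 / 33180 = 22.41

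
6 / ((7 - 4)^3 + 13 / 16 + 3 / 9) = 288 / 1351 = 0.21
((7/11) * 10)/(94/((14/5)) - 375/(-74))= 7252/44033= 0.16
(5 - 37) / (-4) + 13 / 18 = 157 / 18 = 8.72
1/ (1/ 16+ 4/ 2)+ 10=346/ 33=10.48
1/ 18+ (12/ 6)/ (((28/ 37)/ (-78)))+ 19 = -187.09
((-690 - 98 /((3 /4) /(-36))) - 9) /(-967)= -4005 /967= -4.14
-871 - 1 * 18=-889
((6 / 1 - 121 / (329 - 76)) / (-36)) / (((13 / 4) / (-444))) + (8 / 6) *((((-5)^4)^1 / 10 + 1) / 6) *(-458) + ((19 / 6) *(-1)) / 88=-6441.97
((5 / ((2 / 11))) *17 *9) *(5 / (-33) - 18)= -76372.50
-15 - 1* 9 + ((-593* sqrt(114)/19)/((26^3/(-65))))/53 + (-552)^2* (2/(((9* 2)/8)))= 2965* sqrt(114)/1361464 + 270824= 270824.02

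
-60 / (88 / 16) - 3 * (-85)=2685 / 11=244.09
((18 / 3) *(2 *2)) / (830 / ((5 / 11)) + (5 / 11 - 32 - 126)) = 264 / 18353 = 0.01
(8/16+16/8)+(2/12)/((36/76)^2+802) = 2172203/868809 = 2.50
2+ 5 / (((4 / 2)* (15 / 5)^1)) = 17 / 6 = 2.83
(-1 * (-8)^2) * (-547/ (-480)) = -1094/ 15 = -72.93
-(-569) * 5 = 2845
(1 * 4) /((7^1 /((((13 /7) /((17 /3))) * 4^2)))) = 2496 /833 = 3.00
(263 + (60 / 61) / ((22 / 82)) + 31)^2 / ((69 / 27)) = 359043036804 / 10355543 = 34671.58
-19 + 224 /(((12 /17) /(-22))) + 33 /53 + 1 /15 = -5564717 /795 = -6999.64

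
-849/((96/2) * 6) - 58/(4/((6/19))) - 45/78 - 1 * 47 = -1306621/23712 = -55.10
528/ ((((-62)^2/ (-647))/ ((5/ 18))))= -71170/ 2883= -24.69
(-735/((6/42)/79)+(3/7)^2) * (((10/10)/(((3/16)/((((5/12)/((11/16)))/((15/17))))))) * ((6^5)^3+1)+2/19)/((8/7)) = -1466512182358577909399/2394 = -612578188119706729.07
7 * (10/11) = 70/11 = 6.36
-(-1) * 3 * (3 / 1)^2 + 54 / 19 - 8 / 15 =29.31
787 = 787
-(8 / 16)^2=-1 / 4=-0.25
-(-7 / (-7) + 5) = -6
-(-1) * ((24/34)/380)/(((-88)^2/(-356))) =-267/3126640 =-0.00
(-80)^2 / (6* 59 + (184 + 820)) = 3200 / 679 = 4.71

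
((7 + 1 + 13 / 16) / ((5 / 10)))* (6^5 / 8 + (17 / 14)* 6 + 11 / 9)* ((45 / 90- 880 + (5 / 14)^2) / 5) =-125100330097 / 41160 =-3039366.62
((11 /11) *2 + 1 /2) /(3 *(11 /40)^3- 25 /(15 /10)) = -480000 /3188021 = -0.15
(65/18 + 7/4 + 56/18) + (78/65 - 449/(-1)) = 82561/180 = 458.67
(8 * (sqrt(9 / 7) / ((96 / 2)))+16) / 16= sqrt(7) / 224+1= 1.01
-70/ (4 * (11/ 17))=-27.05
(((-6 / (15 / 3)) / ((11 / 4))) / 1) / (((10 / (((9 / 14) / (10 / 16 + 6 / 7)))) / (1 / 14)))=-216 / 159775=-0.00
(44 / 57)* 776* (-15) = -170720 / 19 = -8985.26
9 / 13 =0.69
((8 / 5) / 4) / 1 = 2 / 5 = 0.40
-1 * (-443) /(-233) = -443 /233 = -1.90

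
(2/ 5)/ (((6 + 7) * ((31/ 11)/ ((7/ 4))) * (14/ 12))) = 33/ 2015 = 0.02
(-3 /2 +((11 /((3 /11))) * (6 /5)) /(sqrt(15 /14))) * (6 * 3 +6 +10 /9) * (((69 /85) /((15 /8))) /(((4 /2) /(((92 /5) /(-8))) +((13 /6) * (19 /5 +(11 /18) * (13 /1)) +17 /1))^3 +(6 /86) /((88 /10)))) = -251223887300221440 /1107199596636657115367 +2702052476740159488 * sqrt(210) /5535997983183285576835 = 0.01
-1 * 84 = -84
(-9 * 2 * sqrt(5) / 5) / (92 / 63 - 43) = 1134 * sqrt(5) / 13085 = 0.19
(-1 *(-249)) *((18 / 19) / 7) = 4482 / 133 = 33.70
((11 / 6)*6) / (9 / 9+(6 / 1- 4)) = 11 / 3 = 3.67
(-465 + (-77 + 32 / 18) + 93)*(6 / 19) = -8050 / 57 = -141.23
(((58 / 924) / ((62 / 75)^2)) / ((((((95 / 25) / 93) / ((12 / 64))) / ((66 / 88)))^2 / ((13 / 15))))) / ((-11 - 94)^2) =3817125 / 44631752704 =0.00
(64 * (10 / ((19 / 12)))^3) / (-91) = -177.18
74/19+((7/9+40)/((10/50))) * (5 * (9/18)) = 175657/342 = 513.62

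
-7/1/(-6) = 7/6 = 1.17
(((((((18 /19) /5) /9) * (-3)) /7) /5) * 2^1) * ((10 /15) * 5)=-8 /665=-0.01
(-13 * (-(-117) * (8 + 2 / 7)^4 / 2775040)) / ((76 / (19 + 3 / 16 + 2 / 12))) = -333131472843 / 506378199040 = -0.66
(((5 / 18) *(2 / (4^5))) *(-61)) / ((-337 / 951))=96685 / 1035264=0.09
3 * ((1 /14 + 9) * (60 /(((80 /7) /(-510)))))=-291465 /4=-72866.25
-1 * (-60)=60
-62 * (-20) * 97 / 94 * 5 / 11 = 300700 / 517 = 581.62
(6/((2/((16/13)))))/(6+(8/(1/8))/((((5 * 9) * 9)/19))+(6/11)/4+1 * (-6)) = 427680/363571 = 1.18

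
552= 552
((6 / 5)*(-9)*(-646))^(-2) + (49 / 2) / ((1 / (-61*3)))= -5455941809951 / 1216893456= -4483.50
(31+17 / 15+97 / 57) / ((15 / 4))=38572 / 4275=9.02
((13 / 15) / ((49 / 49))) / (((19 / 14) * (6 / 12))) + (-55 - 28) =-23291 / 285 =-81.72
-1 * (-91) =91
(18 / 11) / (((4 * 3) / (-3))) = -9 / 22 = -0.41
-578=-578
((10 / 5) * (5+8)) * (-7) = -182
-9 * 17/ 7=-153/ 7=-21.86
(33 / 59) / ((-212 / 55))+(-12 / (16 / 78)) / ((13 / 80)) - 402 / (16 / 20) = -10789965 / 12508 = -862.65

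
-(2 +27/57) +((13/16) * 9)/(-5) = -5983/1520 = -3.94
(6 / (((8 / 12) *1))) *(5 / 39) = 15 / 13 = 1.15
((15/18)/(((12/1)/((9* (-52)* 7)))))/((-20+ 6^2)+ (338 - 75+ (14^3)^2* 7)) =-35/8108774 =-0.00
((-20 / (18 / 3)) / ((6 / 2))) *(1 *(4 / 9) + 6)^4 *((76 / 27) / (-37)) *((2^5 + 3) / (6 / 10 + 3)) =752546984000 / 530909559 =1417.47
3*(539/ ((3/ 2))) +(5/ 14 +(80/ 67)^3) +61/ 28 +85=9829736505/ 8421364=1167.24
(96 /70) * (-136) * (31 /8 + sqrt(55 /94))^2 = -4786554 /1645 - 25296 * sqrt(5170) /1645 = -4015.44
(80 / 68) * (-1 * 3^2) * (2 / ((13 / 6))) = -2160 / 221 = -9.77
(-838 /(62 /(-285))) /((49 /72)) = 8597880 /1519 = 5660.22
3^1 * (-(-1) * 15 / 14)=45 / 14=3.21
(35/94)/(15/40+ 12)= 140/4653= 0.03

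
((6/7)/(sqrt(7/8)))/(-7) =-12 *sqrt(14)/343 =-0.13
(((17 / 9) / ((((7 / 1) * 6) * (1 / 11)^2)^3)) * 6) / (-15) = -30116537 / 1666980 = -18.07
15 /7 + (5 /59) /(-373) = 330070 /154049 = 2.14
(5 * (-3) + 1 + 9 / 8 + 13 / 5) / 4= -411 / 160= -2.57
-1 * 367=-367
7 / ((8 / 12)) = 21 / 2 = 10.50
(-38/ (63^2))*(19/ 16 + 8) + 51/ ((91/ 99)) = 1088855/ 19656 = 55.40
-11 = -11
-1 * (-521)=521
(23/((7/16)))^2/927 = 2.98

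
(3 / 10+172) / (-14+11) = -1723 / 30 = -57.43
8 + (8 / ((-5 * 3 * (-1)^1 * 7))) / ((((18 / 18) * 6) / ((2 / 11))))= 27728 / 3465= 8.00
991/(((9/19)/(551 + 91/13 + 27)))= 1223885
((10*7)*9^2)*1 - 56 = 5614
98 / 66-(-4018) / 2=66346 / 33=2010.48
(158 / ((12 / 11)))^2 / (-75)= -755161 / 2700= -279.69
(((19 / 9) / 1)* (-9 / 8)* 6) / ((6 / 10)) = -95 / 4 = -23.75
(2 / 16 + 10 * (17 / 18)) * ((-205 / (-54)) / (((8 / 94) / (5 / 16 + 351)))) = 37315092815 / 248832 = 149960.99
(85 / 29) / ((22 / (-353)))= -30005 / 638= -47.03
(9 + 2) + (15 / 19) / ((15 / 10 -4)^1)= 203 / 19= 10.68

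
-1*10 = -10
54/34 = 27/17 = 1.59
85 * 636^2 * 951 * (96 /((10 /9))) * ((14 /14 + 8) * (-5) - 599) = -1819337552557056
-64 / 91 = -0.70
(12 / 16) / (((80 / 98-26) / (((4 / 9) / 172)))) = -49 / 636744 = -0.00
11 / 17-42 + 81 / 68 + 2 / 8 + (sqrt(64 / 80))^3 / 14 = -1357 / 34 + 4 * sqrt(5) / 175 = -39.86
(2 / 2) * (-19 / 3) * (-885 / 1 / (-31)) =-180.81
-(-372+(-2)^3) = 380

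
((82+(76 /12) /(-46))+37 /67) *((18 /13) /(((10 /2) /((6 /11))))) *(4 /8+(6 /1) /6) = 4114827 /220363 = 18.67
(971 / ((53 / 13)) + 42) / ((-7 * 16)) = -2.50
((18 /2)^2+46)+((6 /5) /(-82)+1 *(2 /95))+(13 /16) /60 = 94990607 /747840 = 127.02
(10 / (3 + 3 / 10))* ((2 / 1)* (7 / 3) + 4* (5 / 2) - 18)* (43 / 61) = -43000 / 6039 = -7.12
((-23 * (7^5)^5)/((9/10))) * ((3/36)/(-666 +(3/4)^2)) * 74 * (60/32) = 8151781395243100932762550/13689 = 595498677422974719319.35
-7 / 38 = -0.18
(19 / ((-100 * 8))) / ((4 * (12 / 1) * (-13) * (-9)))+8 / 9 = 3993581 / 4492800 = 0.89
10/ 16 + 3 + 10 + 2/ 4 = 113/ 8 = 14.12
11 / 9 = 1.22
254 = 254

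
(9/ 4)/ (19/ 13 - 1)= 4.88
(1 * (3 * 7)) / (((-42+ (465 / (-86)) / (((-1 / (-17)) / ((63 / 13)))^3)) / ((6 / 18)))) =-188942 / 81607365597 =-0.00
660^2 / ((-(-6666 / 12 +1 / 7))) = 784.36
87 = 87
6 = 6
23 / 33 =0.70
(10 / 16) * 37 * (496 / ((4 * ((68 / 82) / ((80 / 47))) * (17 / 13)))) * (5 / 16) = 76418875 / 54332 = 1406.52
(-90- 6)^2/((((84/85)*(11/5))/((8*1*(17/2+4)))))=32640000/77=423896.10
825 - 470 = 355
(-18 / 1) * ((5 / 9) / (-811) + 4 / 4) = -14588 / 811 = -17.99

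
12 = 12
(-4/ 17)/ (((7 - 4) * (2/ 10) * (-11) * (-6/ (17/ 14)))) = -5/ 693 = -0.01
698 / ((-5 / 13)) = -9074 / 5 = -1814.80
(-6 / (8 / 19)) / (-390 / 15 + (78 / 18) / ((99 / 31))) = 16929 / 29276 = 0.58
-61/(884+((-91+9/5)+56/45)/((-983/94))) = -2698335/39475792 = -0.07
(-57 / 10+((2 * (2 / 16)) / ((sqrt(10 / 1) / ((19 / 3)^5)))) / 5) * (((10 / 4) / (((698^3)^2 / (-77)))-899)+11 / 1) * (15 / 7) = 35121382876773372359979 / 3238102314649038592-508561526431553628813869251 * sqrt(10) / 5245725749731442519040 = -295729.55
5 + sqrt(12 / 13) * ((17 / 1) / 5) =34 * sqrt(39) / 65 + 5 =8.27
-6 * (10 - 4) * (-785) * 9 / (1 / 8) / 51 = 39896.47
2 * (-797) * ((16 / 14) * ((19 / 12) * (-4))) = 242288 / 21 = 11537.52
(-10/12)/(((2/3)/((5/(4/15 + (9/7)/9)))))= -15.26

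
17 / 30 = 0.57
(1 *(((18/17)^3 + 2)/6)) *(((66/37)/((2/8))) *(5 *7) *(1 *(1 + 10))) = 265246520/181781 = 1459.15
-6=-6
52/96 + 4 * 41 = 3949/24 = 164.54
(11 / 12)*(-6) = -11 / 2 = -5.50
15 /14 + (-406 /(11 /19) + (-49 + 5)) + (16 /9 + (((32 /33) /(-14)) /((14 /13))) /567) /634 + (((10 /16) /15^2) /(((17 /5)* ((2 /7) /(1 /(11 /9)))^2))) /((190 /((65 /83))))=-744.20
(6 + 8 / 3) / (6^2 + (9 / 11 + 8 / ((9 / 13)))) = 858 / 4789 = 0.18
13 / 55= 0.24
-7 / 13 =-0.54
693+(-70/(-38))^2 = 251398/361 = 696.39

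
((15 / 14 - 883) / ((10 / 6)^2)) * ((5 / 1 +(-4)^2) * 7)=-2333583 / 50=-46671.66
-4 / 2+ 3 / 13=-23 / 13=-1.77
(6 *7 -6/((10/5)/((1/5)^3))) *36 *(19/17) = 3588948/2125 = 1688.92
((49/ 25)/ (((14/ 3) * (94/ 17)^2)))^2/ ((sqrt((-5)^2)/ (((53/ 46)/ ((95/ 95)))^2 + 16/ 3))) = 519133211121/ 2065080999200000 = 0.00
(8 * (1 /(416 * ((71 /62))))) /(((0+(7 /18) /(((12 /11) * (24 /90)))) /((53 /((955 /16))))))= 3785472 /339364025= 0.01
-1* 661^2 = -436921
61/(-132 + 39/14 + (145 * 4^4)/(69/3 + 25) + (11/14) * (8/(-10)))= 12810/135133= 0.09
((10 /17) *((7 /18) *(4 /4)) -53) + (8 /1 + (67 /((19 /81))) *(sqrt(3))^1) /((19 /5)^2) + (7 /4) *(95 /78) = -287704541 /5744232 + 135675 *sqrt(3) /6859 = -15.82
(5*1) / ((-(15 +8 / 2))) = -0.26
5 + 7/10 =57/10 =5.70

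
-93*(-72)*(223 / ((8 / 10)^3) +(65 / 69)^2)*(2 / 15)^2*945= 51943267215 / 1058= 49095715.70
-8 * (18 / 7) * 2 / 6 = -48 / 7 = -6.86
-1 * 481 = -481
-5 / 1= -5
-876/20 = -219/5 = -43.80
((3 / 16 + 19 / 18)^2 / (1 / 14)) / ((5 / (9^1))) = 224287 / 5760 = 38.94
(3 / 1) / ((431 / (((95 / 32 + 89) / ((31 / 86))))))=1.78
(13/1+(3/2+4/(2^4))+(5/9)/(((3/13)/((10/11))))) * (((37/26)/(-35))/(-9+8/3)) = 744551/6846840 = 0.11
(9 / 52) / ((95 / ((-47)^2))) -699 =-694.98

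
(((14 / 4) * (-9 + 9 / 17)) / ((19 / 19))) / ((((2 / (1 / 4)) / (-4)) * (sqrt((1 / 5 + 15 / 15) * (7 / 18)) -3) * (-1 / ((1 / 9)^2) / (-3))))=-105 / 544 -7 * sqrt(105) / 1632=-0.24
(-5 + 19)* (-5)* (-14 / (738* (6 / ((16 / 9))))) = 3920 / 9963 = 0.39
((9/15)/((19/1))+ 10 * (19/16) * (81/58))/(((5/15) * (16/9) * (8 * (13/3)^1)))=59325777/73349120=0.81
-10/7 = -1.43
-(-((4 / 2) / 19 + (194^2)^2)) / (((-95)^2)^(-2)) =115372244300583750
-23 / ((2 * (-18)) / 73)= 1679 / 36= 46.64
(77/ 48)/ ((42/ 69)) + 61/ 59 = 20783/ 5664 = 3.67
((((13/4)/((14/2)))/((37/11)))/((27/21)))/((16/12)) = 143/1776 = 0.08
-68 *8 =-544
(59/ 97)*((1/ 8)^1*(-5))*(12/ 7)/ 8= -885/ 10864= -0.08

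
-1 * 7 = -7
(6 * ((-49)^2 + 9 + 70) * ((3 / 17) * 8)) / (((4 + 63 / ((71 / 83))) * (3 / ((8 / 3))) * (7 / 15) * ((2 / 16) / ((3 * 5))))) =40568832000 / 656047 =61838.30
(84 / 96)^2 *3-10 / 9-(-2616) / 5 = 524.39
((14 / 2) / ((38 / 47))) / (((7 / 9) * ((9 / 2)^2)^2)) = 376 / 13851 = 0.03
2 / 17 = 0.12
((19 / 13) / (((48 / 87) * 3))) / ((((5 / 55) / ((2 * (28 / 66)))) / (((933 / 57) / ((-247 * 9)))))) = -63133 / 1040364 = -0.06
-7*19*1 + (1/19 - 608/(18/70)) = -427054/171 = -2497.39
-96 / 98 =-48 / 49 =-0.98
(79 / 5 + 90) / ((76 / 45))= 4761 / 76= 62.64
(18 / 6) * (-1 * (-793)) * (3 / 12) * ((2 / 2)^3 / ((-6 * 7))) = -793 / 56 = -14.16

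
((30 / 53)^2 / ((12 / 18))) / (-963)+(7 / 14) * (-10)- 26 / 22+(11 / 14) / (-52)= -14916640075 / 2406908504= -6.20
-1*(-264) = 264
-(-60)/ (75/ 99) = 396/ 5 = 79.20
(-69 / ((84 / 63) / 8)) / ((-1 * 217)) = 414 / 217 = 1.91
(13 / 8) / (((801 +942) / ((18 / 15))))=13 / 11620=0.00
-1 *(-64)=64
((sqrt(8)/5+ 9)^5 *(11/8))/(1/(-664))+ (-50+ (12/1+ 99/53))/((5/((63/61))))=-22649508103554/404125-37734635114 *sqrt(2)/3125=-73122544.45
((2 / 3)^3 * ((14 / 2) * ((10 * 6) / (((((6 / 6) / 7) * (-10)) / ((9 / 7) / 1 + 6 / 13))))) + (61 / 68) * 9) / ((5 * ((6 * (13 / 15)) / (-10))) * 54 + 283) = -1.01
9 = 9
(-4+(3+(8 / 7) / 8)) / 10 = -3 / 35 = -0.09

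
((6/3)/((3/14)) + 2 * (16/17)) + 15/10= 1297/102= 12.72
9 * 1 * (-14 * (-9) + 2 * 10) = 1314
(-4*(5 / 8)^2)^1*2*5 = -125 / 8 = -15.62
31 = 31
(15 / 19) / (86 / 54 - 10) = -405 / 4313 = -0.09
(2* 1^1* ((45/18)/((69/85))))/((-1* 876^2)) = -425/52948944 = -0.00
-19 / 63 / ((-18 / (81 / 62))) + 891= 773407 / 868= 891.02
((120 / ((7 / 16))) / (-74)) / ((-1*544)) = 30 / 4403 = 0.01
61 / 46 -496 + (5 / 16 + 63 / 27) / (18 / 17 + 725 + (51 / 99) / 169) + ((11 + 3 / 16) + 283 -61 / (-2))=-4306018733637 / 25332089600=-169.98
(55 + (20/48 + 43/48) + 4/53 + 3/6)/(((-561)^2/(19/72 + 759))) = 2637190747/19215605376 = 0.14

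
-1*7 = -7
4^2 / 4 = 4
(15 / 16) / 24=0.04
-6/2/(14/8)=-12/7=-1.71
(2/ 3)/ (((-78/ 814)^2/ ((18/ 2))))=331298/ 507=653.45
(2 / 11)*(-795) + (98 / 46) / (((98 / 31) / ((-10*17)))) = -65555 / 253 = -259.11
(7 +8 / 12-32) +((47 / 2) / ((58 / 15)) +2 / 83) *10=529783 / 14442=36.68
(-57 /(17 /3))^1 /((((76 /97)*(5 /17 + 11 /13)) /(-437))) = 551057 /112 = 4920.15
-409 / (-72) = 5.68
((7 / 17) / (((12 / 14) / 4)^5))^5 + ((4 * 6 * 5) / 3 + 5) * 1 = 756294761108947743225498619803863 / 1203028663137909651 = 628658970715022.44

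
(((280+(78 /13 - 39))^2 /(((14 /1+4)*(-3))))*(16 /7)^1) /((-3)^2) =-488072 /1701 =-286.93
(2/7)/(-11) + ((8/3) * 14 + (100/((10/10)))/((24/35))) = 84611/462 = 183.14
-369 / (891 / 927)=-383.91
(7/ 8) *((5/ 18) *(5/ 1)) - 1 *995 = -143105/ 144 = -993.78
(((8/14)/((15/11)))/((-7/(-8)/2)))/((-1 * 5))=-704/3675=-0.19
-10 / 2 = -5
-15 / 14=-1.07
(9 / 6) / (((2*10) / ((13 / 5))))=39 / 200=0.20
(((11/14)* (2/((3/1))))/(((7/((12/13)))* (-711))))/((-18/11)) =242/4076163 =0.00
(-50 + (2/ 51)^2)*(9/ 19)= -130046/ 5491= -23.68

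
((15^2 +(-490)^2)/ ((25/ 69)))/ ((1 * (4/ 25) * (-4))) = -16582425/ 16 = -1036401.56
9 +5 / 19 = 176 / 19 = 9.26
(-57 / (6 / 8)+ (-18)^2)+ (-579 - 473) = -804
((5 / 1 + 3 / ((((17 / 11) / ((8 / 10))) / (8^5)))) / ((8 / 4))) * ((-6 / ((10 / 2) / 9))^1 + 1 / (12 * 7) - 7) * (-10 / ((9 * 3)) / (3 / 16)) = 129272237084 / 144585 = 894091.62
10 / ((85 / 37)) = 74 / 17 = 4.35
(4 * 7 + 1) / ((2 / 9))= 261 / 2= 130.50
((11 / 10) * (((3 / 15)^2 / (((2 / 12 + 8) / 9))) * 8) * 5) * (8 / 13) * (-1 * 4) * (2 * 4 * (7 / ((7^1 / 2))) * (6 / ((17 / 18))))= -131383296 / 270725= -485.30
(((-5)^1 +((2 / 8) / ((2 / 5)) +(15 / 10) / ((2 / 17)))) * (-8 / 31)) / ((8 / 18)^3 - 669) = 48843 / 15116747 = 0.00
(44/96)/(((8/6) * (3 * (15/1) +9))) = 11/1728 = 0.01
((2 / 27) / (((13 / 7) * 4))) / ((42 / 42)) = 7 / 702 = 0.01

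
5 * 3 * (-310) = -4650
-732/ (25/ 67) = -49044/ 25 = -1961.76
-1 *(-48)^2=-2304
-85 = -85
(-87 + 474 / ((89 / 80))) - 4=29821 / 89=335.07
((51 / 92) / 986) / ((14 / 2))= 3 / 37352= 0.00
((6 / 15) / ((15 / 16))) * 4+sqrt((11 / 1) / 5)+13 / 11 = sqrt(55) / 5+2383 / 825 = 4.37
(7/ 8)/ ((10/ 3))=21/ 80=0.26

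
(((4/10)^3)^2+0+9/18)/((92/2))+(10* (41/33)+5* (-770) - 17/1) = -182850917651/47437500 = -3854.56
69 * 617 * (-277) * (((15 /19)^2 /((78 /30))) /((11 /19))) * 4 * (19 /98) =-26533622250 /7007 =-3786730.73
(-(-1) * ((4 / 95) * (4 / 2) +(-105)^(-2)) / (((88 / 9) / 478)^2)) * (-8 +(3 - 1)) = -27234892953 / 22530200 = -1208.82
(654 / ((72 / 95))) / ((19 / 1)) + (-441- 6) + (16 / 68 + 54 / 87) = -2370703 / 5916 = -400.73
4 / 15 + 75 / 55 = 269 / 165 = 1.63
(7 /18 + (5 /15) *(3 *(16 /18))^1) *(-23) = -529 /18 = -29.39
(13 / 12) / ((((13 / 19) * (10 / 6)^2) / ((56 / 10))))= 3.19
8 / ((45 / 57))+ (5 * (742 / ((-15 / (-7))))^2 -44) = 599469.16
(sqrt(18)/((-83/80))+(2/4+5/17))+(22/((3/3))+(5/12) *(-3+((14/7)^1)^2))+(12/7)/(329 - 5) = 298373/12852 - 240 *sqrt(2)/83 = 19.13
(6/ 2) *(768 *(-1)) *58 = -133632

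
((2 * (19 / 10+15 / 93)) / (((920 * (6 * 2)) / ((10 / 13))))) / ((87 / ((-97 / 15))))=-6887 / 322561200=-0.00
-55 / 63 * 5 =-275 / 63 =-4.37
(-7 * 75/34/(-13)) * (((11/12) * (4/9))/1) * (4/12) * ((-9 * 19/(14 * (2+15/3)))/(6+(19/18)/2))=-3135/72709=-0.04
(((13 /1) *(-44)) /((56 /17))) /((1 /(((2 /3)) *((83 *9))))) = -605319 /7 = -86474.14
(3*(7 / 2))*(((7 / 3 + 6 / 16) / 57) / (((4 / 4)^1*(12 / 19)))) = 455 / 576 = 0.79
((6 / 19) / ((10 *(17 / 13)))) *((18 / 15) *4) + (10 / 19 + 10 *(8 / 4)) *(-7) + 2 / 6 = -3469867 / 24225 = -143.23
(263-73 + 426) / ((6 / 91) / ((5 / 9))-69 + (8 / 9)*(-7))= -229320 / 27959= -8.20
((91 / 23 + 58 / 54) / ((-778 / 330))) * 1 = -171820 / 80523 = -2.13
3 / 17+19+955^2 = 15504751 / 17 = 912044.18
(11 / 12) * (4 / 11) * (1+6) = 7 / 3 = 2.33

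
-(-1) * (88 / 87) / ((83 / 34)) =2992 / 7221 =0.41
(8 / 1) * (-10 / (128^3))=-5 / 131072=-0.00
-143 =-143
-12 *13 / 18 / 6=-1.44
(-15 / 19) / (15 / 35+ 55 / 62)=-0.60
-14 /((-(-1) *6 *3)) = -7 /9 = -0.78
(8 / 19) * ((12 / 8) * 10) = 120 / 19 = 6.32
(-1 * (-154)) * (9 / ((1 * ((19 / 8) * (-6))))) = -1848 / 19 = -97.26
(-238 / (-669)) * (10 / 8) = 595 / 1338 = 0.44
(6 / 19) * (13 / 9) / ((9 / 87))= 754 / 171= 4.41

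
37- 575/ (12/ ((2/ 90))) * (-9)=559/ 12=46.58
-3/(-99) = 1/33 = 0.03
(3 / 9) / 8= 1 / 24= 0.04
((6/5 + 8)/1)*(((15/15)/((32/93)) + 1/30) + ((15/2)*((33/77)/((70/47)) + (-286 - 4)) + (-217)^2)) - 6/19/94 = 21699395383081/52508400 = 413255.70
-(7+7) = -14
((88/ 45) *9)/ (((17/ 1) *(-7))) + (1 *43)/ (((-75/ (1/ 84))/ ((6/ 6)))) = -16571/ 107100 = -0.15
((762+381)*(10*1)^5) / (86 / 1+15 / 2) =228600000 / 187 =1222459.89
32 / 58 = 16 / 29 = 0.55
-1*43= -43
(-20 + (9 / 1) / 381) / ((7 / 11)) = -27907 / 889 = -31.39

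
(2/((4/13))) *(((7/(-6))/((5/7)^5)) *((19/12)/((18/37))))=-1075194211/8100000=-132.74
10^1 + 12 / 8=23 / 2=11.50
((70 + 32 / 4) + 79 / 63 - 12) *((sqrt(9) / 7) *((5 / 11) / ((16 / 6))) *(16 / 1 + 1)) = 360145 / 4312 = 83.52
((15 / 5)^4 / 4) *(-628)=-12717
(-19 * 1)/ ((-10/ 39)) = 741/ 10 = 74.10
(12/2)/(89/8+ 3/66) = 528/983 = 0.54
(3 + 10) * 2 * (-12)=-312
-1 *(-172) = 172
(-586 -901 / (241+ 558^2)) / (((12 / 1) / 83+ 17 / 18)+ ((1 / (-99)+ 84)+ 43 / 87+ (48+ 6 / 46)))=-69020054092242 / 15747755663885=-4.38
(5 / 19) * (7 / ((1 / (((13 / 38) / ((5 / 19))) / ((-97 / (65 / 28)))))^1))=-845 / 14744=-0.06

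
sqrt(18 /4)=3 *sqrt(2) /2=2.12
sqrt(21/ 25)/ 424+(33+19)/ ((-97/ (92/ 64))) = -299/ 388+sqrt(21)/ 2120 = -0.77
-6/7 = -0.86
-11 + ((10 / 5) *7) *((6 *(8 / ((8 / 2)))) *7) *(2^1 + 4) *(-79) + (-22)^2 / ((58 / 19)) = -16161017 / 29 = -557276.45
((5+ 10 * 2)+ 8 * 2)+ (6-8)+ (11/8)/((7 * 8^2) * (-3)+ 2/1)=38063/976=39.00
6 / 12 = 1 / 2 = 0.50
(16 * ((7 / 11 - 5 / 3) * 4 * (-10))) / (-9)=-21760 / 297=-73.27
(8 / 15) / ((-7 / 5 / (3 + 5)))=-64 / 21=-3.05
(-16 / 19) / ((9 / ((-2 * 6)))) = 64 / 57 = 1.12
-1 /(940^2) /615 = -1 /543414000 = -0.00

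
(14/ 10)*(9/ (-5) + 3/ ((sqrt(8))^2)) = -399/ 200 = -2.00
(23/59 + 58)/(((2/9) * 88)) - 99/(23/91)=-92836341/238832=-388.71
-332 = -332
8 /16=1 /2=0.50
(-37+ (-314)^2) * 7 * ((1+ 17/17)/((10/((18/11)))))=12418434/55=225789.71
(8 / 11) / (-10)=-4 / 55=-0.07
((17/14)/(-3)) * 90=-255/7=-36.43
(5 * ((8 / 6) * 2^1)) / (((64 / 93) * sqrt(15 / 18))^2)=8649 / 256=33.79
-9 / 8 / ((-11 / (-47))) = -423 / 88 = -4.81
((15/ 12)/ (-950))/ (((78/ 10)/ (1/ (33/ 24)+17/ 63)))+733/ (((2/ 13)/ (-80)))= -1565844921331/ 4108104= -381160.00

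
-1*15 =-15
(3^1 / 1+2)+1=6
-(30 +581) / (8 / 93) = -7102.88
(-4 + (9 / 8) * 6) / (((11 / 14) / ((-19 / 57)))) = -7 / 6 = -1.17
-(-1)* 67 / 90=67 / 90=0.74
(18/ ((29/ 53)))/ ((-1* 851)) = -954/ 24679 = -0.04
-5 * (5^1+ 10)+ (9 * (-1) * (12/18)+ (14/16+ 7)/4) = -2529/32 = -79.03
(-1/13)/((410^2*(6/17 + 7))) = -17/273162500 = -0.00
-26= -26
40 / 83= 0.48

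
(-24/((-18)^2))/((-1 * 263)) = 0.00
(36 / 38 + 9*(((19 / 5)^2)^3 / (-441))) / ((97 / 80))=-14081447824 / 282209375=-49.90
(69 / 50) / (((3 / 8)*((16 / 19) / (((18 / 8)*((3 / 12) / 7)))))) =3933 / 11200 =0.35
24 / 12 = 2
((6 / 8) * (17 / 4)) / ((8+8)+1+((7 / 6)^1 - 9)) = 153 / 440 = 0.35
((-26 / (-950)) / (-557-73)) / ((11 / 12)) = -26 / 548625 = -0.00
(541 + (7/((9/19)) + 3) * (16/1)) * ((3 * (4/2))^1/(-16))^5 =-200583/32768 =-6.12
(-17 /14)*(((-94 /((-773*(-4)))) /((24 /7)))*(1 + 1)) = 799 /37104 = 0.02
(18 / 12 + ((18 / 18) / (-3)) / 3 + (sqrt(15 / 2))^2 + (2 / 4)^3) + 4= 937 / 72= 13.01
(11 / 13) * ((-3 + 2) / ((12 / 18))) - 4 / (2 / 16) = -865 / 26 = -33.27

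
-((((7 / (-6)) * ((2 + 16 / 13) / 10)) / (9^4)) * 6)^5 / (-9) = -282475249 / 522460194593706512188621875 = -0.00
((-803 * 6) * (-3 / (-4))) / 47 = -7227 / 94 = -76.88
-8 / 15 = -0.53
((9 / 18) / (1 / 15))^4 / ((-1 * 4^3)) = -50625 / 1024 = -49.44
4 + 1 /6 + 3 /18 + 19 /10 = 6.23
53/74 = 0.72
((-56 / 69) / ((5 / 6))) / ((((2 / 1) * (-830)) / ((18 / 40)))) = 63 / 238625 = 0.00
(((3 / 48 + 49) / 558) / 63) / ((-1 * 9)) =-785 / 5062176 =-0.00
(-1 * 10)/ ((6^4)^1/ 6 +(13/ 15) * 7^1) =-150/ 3331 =-0.05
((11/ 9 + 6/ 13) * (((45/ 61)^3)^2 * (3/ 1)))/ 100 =0.01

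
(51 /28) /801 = 17 /7476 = 0.00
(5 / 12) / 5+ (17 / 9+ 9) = 395 / 36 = 10.97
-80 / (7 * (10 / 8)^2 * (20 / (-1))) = 64 / 175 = 0.37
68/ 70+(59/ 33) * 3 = 2439/ 385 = 6.34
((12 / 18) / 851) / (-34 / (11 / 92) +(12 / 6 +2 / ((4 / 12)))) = -11 / 3880560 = -0.00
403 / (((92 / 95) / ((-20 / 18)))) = -462.38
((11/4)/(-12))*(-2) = 11/24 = 0.46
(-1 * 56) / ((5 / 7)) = -392 / 5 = -78.40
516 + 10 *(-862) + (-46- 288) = -8438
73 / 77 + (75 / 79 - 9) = -43205 / 6083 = -7.10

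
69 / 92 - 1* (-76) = 76.75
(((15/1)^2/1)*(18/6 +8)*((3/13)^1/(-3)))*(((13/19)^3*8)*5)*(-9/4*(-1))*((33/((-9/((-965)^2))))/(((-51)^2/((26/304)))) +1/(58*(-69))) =616211.86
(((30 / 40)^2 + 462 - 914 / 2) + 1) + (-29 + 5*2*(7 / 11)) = -16.07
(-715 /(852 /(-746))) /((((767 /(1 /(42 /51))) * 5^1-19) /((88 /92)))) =49871965 /261444933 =0.19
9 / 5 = 1.80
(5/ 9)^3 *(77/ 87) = 0.15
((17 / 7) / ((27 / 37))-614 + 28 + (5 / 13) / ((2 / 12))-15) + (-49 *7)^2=287600783 / 2457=117053.64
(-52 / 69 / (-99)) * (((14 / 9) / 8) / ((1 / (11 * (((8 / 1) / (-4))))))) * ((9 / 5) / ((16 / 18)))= -91 / 1380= -0.07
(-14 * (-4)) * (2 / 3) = 37.33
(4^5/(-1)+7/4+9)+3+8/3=-12091/12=-1007.58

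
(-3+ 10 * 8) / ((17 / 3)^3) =2079 / 4913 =0.42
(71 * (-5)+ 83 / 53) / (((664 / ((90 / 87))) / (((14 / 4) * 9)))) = -4425435 / 255142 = -17.34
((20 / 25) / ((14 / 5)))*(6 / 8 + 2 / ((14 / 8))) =53 / 98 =0.54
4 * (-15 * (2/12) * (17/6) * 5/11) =-425/33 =-12.88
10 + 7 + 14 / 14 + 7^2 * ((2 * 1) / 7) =32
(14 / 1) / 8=7 / 4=1.75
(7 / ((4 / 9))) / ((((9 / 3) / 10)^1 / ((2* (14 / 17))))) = 1470 / 17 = 86.47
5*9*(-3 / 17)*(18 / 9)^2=-540 / 17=-31.76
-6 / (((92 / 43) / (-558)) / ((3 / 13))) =107973 / 299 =361.11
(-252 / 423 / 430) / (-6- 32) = 7 / 191995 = 0.00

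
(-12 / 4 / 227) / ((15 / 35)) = -7 / 227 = -0.03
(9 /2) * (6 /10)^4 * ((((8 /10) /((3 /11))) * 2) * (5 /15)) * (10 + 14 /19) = 727056 /59375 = 12.25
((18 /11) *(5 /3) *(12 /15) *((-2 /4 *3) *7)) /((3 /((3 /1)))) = -22.91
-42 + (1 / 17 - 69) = -1886 / 17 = -110.94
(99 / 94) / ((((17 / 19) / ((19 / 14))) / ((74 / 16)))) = 1322343 / 178976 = 7.39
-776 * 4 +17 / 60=-186223 / 60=-3103.72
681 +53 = 734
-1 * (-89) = 89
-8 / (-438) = 4 / 219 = 0.02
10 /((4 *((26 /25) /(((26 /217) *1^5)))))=125 /434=0.29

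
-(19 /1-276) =257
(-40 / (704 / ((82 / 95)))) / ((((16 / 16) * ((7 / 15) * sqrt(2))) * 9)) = -205 * sqrt(2) / 35112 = -0.01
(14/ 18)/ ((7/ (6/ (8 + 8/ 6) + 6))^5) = 772987077/ 1291315424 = 0.60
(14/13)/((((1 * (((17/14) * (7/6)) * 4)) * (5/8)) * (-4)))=-84/1105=-0.08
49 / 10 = 4.90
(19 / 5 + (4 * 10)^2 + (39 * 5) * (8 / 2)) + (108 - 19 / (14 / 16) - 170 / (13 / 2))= 1111989 / 455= 2443.93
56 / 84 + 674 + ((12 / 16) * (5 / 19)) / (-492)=25227121 / 37392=674.67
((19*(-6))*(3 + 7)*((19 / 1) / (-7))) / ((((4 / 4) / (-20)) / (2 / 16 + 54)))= -23446950 / 7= -3349564.29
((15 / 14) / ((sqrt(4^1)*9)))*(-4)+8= 163 / 21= 7.76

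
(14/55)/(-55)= -14/3025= -0.00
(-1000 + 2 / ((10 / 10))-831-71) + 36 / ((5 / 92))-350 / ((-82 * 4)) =-1013957 / 820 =-1236.53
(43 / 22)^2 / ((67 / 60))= 3.42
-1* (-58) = 58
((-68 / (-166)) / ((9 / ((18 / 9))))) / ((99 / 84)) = 1904 / 24651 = 0.08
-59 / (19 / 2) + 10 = 72 / 19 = 3.79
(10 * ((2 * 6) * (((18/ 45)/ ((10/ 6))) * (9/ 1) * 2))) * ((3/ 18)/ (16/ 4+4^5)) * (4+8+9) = 2268/ 1285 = 1.76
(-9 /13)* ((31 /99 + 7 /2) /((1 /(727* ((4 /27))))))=-1097770 /3861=-284.32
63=63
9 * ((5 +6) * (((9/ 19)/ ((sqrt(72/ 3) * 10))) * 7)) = 2079 * sqrt(6)/ 760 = 6.70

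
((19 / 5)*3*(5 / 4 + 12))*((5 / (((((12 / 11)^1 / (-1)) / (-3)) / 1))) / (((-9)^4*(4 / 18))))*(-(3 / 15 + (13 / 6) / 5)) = -210463 / 233280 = -0.90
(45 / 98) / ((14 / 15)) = 675 / 1372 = 0.49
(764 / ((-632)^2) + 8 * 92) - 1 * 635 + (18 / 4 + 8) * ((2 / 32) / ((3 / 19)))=63478357 / 599136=105.95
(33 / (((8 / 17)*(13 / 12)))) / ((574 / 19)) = 31977 / 14924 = 2.14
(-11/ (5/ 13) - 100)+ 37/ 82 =-52541/ 410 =-128.15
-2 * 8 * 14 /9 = -224 /9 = -24.89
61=61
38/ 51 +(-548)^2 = 15315542/ 51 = 300304.75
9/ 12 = 3/ 4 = 0.75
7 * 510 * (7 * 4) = 99960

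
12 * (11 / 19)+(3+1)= 208 / 19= 10.95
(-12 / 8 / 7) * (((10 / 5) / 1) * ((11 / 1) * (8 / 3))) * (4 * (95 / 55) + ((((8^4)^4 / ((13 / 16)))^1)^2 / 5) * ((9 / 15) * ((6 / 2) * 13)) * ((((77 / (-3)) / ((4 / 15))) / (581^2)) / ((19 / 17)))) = 750976497984806749117070889906342176 / 416887835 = 1801387411519951761406209000.00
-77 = -77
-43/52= -0.83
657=657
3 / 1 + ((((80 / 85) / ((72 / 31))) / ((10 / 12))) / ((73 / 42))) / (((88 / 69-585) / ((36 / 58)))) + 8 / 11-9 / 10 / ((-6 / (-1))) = 1140684417083 / 318896369660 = 3.58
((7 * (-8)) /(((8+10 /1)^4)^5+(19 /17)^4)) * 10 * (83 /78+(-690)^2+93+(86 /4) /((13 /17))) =-868676229940400 /41525072044155056963080184237463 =-0.00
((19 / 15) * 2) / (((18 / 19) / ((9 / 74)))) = 0.33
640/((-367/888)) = -568320/367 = -1548.56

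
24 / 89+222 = 19782 / 89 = 222.27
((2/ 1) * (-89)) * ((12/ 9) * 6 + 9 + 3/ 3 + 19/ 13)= -45034/ 13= -3464.15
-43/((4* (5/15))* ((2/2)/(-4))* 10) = 12.90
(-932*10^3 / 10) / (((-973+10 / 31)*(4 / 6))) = 1444600 / 10051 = 143.73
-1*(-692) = 692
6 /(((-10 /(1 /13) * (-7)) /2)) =6 /455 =0.01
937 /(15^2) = 937 /225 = 4.16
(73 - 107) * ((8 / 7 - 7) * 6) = 8364 / 7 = 1194.86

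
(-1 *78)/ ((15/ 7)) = -182/ 5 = -36.40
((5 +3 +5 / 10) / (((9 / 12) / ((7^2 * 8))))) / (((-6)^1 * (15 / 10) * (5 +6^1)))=-13328 / 297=-44.88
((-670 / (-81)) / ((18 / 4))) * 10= 13400 / 729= 18.38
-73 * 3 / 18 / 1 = -73 / 6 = -12.17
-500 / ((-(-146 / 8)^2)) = 8000 / 5329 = 1.50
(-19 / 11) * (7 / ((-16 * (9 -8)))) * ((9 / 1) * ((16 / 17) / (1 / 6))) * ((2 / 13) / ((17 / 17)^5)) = 14364 / 2431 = 5.91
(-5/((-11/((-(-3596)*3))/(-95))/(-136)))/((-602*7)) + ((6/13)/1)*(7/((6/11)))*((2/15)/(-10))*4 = -339748228516/22597575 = -15034.72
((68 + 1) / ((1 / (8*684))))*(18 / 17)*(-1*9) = -61166016 / 17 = -3598000.94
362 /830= 181 /415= 0.44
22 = 22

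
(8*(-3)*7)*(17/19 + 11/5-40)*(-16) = -9424128/95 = -99201.35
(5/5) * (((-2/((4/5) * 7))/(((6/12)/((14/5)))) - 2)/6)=-2/3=-0.67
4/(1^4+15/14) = 56/29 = 1.93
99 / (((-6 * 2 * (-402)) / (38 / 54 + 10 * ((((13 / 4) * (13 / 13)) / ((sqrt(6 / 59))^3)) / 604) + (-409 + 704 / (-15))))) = -9.31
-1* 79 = -79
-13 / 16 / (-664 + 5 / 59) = 767 / 626736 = 0.00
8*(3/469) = 24/469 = 0.05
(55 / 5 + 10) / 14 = 1.50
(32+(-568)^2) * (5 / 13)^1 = 1613280 / 13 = 124098.46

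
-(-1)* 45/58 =45/58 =0.78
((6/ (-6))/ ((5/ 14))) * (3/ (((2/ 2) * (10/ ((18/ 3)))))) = -126/ 25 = -5.04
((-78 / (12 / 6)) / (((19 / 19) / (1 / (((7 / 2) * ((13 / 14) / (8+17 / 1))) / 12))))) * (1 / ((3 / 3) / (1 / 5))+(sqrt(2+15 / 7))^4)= -3062880 / 49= -62507.76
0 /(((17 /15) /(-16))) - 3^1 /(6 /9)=-4.50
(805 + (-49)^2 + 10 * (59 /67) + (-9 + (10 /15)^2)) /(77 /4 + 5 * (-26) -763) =-3.67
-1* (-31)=31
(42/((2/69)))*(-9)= -13041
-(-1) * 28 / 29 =28 / 29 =0.97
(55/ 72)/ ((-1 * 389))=-55/ 28008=-0.00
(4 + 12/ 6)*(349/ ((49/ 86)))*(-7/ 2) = -90042/ 7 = -12863.14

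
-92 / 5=-18.40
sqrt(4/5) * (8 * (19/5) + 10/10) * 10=280.85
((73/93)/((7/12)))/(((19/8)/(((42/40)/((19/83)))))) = 145416/55955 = 2.60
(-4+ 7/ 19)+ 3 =-12/ 19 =-0.63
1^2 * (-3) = -3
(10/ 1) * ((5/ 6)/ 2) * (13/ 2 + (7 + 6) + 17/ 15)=3095/ 36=85.97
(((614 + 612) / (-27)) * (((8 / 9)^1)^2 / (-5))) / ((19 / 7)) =549248 / 207765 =2.64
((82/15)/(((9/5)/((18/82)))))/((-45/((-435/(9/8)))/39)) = 6032/27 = 223.41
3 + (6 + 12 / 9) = 31 / 3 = 10.33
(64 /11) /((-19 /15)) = -960 /209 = -4.59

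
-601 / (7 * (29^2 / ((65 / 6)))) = -39065 / 35322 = -1.11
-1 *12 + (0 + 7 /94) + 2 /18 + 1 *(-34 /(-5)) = -21211 /4230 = -5.01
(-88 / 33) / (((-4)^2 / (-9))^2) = -27 / 32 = -0.84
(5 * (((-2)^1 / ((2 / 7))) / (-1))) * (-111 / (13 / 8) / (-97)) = 31080 / 1261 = 24.65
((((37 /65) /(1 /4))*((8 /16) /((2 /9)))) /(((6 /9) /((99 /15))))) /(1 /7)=230769 /650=355.03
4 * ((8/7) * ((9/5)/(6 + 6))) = 24/35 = 0.69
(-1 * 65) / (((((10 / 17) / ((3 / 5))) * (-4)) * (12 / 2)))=221 / 80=2.76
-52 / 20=-13 / 5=-2.60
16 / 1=16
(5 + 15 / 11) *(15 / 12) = 175 / 22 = 7.95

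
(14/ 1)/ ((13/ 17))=238/ 13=18.31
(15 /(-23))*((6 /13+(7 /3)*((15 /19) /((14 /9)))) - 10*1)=61905 /11362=5.45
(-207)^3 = -8869743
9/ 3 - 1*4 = -1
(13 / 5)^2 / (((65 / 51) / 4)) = 2652 / 125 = 21.22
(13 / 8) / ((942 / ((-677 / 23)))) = -8801 / 173328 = -0.05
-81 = -81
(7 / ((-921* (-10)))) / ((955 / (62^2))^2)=51717176 / 4199875125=0.01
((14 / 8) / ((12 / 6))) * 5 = 35 / 8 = 4.38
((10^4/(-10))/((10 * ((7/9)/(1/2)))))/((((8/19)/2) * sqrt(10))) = -96.56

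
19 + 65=84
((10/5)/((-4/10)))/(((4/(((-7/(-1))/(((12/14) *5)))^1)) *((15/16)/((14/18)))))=-686/405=-1.69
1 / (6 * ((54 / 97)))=97 / 324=0.30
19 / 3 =6.33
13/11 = 1.18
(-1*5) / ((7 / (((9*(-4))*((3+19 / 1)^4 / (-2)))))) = -21083040 / 7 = -3011862.86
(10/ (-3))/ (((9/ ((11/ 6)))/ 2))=-110/ 81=-1.36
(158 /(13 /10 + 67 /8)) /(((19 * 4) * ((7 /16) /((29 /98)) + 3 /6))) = 366560 /3375027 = 0.11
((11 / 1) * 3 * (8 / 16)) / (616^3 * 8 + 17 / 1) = 33 / 3739918370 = 0.00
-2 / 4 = -1 / 2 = -0.50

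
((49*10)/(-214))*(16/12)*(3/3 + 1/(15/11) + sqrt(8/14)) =-5096/963- 280*sqrt(7)/321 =-7.60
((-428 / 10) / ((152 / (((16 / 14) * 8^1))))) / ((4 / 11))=-4708 / 665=-7.08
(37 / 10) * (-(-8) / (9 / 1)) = 148 / 45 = 3.29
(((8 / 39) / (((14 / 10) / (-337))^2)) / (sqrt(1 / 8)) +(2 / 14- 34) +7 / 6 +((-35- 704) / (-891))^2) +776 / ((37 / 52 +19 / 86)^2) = 34478.64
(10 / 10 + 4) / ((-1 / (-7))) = 35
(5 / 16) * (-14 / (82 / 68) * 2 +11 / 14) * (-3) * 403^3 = 12642154489185 / 9184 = 1376541211.80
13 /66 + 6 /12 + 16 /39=475 /429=1.11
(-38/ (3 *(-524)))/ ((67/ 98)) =931/ 26331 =0.04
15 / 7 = 2.14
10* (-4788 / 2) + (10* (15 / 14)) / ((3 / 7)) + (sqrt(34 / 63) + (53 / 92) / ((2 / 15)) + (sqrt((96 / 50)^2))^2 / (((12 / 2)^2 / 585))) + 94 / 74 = -20295928821 / 851000 + sqrt(238) / 21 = -23848.77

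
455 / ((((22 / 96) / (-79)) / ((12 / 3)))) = -6901440 / 11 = -627403.64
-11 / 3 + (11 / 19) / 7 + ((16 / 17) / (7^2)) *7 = -23398 / 6783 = -3.45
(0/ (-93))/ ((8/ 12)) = 0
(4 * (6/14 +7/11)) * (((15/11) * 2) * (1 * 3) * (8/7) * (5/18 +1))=301760/5929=50.90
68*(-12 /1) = -816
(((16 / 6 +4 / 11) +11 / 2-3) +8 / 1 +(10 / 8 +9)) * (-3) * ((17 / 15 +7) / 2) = -191479 / 660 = -290.12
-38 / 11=-3.45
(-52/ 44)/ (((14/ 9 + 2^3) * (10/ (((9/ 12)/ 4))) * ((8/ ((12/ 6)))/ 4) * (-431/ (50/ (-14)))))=-1755/ 91330624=-0.00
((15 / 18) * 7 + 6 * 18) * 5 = 3415 / 6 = 569.17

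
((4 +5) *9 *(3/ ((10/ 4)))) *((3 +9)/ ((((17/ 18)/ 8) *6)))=139968/ 85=1646.68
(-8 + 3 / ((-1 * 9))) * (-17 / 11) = 425 / 33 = 12.88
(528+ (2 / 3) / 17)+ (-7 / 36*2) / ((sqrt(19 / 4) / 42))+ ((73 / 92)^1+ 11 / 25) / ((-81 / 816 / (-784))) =2710547198 / 263925 - 98*sqrt(19) / 57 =10262.65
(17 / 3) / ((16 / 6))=17 / 8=2.12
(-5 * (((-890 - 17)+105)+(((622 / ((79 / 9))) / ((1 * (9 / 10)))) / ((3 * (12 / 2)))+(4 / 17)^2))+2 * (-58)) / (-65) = -795584396 / 13356135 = -59.57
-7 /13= -0.54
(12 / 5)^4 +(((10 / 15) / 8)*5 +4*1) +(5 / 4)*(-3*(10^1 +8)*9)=-4274293 / 7500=-569.91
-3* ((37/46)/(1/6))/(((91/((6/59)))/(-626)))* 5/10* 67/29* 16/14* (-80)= -26816037120/25067861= -1069.74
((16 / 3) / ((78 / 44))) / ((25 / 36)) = 1408 / 325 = 4.33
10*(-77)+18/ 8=-3071/ 4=-767.75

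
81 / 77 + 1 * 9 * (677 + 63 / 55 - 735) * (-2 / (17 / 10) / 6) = 132711 / 1309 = 101.38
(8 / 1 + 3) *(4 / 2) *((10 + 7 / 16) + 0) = 229.62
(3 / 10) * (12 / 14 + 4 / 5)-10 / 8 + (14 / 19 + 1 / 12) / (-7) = -17357 / 19950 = -0.87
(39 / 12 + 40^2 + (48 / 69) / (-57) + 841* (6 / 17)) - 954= 84339475 / 89148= 946.06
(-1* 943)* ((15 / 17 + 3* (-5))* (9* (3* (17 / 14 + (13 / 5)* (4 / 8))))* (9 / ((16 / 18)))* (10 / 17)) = 5382679.43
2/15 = 0.13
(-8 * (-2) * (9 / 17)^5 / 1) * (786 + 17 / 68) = 43696260 / 83521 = 523.18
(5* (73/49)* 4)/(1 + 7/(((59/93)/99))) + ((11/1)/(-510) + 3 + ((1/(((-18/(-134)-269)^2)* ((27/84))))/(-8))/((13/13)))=1179244437536444191/392338939291833240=3.01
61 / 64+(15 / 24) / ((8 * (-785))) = 1197 / 1256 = 0.95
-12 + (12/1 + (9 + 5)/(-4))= -7/2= -3.50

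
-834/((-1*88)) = 417/44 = 9.48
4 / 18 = 0.22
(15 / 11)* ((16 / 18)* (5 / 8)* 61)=1525 / 33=46.21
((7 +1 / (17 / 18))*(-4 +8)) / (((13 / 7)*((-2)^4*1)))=959 / 884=1.08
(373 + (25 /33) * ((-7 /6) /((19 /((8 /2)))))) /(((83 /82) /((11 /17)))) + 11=60157657 /241281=249.33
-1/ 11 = -0.09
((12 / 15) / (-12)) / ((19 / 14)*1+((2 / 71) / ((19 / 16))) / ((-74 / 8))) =-698782 / 14198325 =-0.05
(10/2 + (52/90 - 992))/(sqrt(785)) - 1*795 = -795 - 44389*sqrt(785)/35325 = -830.21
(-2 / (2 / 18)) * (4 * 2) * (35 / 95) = -1008 / 19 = -53.05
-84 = -84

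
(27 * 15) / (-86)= -405 / 86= -4.71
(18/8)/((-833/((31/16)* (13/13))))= -279/53312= -0.01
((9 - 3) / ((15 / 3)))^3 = 216 / 125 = 1.73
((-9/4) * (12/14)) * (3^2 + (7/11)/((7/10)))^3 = -34965783/18634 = -1876.45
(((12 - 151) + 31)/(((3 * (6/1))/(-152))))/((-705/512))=-155648/235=-662.33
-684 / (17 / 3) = -2052 / 17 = -120.71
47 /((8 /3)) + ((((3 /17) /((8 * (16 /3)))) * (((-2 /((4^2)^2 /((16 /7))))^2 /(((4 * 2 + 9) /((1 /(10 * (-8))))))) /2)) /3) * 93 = 327139491561 /18561105920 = 17.62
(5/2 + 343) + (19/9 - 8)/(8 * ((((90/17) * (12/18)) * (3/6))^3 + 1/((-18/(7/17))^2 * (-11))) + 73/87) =3928701703711/11375388878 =345.37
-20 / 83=-0.24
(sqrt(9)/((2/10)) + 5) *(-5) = -100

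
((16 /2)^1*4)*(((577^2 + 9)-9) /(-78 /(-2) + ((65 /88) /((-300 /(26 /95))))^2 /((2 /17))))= 1340252619171840000 /4906250405537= 273172.49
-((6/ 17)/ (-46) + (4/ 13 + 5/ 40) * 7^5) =-295718853/ 40664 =-7272.25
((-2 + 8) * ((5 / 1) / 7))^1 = 30 / 7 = 4.29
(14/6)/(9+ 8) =7/51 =0.14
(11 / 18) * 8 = 44 / 9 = 4.89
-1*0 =0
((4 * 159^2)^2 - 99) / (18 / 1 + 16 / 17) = 173843075709 / 322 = 539885328.29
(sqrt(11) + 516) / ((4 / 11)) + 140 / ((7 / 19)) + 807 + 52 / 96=11 * sqrt(11) / 4 + 62557 / 24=2615.66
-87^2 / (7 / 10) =-75690 / 7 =-10812.86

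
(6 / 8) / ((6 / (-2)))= -1 / 4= -0.25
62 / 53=1.17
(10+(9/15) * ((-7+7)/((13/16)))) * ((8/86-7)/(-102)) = 495/731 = 0.68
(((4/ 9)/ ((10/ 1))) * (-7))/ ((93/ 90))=-28/ 93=-0.30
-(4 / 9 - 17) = 149 / 9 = 16.56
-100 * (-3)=300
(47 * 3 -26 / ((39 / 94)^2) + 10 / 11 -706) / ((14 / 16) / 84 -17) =29452064 / 699699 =42.09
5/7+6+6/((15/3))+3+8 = 662/35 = 18.91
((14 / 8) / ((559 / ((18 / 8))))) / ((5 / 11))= 693 / 44720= 0.02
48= 48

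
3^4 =81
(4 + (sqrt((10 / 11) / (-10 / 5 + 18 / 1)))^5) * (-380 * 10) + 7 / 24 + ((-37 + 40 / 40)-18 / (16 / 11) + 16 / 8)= -182953 / 12-11875 * sqrt(110) / 42592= -15249.01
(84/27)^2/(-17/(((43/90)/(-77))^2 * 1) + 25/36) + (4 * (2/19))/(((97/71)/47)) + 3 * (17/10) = 19095889067204851/975023422483050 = 19.59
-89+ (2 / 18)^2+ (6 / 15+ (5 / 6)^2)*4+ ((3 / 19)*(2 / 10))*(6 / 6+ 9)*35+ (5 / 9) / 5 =-565168 / 7695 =-73.45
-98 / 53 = -1.85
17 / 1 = 17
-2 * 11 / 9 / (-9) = 22 / 81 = 0.27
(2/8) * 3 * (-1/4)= -3/16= -0.19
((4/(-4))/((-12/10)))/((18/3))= 5/36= 0.14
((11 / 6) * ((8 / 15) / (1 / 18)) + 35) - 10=213 / 5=42.60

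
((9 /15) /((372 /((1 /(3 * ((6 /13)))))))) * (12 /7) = 13 /6510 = 0.00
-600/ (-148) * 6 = 900/ 37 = 24.32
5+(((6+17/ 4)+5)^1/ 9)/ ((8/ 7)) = 1867/ 288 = 6.48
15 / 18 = 0.83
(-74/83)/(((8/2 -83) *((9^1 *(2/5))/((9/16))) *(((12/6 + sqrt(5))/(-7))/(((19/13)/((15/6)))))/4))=4921/85241 -4921 *sqrt(5)/170482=-0.01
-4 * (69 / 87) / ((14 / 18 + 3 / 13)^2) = -314847 / 100949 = -3.12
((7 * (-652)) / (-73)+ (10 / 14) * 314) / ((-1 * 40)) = -7.17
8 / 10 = 4 / 5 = 0.80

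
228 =228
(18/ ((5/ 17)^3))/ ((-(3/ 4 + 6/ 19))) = -746776/ 1125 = -663.80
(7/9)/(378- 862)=-0.00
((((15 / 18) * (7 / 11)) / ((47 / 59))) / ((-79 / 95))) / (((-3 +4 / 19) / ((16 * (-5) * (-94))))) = 298186000 / 138171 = 2158.09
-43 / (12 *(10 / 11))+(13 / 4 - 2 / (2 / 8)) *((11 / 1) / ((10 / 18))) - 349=-53639 / 120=-446.99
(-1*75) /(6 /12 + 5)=-150 /11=-13.64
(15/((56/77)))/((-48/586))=-16115/64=-251.80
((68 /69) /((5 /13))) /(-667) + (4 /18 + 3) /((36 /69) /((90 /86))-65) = -91827609 /1706916365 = -0.05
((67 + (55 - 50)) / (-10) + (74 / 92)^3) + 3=-1790791 / 486680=-3.68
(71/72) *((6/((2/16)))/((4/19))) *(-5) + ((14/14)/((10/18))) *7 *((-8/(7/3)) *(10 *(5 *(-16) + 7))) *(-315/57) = -19995835/114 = -175402.06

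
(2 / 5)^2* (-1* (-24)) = 96 / 25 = 3.84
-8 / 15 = -0.53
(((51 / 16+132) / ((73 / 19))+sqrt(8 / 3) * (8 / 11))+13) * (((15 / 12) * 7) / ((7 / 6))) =40 * sqrt(6) / 11+844215 / 2336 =370.30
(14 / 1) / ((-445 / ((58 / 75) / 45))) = -812 / 1501875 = -0.00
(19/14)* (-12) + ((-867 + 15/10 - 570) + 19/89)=-1808659/1246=-1451.57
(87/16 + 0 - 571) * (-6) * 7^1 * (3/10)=7126.09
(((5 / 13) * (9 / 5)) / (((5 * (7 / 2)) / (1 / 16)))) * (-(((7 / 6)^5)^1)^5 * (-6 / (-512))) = -191581231380566414401 / 140171849723860809154560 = -0.00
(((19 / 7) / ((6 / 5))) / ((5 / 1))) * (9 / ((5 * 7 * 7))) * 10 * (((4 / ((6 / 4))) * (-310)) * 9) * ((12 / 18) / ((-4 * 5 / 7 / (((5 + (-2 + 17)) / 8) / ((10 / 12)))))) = 42408 / 49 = 865.47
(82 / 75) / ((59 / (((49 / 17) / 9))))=4018 / 677025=0.01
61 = 61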